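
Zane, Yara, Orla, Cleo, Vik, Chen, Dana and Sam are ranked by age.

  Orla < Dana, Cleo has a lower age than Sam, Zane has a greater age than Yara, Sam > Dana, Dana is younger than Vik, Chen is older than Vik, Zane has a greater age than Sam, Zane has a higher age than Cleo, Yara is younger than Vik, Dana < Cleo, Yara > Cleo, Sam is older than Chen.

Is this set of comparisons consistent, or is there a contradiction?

The single ordering Orla < Dana < Cleo < Yara < Vik < Chen < Sam < Zane satisfies every listed relation, so no contradiction arises.

consistent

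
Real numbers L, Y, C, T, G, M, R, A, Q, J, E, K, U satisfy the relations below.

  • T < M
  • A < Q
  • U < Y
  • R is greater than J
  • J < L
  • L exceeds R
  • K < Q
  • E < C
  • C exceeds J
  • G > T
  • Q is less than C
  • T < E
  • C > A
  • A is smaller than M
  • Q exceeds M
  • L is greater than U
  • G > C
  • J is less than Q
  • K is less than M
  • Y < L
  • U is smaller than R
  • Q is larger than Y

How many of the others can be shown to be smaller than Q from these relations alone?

Directly below Q: K, J, A, Y, M.
One step further: U, T (7 so far).
Nothing else is reachable below Q; 7 in all.

7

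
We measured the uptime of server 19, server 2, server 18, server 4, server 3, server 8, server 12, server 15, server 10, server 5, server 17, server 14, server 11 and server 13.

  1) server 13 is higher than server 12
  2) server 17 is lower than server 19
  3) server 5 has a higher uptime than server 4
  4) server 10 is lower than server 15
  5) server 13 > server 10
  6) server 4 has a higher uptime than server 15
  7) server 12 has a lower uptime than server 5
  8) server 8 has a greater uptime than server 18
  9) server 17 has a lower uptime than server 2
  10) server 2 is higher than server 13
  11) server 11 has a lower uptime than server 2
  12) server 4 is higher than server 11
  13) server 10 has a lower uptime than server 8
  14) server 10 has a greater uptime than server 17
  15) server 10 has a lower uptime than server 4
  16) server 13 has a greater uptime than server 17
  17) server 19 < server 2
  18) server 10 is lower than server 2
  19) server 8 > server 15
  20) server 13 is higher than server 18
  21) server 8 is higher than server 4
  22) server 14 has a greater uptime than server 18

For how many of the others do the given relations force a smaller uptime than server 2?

The elements the relations force below server 2 are server 17, server 12, server 11, server 18, server 10, server 19, server 13 — no chain reaches any other.
That is 7.

7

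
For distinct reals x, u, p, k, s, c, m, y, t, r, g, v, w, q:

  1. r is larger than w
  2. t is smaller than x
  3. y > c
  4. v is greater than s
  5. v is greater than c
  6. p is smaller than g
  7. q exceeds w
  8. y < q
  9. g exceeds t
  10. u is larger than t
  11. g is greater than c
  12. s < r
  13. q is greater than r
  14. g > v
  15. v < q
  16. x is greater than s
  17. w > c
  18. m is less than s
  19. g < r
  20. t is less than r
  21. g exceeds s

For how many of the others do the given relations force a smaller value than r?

Directly below r: t, s, w, g.
One step further: c, m, p, v (8 so far).
Nothing else is reachable below r; 8 in all.

8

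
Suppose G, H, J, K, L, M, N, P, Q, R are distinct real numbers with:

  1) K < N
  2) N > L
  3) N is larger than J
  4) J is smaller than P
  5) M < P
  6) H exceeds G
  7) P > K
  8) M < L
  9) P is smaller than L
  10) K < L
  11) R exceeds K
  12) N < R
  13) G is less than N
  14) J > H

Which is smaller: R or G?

G < H and H < J give G < J.
With J < P: G < H < J < P.
With P < L: G < H < J < P < L.
Then L < N extends the chain to N.
Then N < R extends the chain to R.
So G < R; G is the smaller of the two.

G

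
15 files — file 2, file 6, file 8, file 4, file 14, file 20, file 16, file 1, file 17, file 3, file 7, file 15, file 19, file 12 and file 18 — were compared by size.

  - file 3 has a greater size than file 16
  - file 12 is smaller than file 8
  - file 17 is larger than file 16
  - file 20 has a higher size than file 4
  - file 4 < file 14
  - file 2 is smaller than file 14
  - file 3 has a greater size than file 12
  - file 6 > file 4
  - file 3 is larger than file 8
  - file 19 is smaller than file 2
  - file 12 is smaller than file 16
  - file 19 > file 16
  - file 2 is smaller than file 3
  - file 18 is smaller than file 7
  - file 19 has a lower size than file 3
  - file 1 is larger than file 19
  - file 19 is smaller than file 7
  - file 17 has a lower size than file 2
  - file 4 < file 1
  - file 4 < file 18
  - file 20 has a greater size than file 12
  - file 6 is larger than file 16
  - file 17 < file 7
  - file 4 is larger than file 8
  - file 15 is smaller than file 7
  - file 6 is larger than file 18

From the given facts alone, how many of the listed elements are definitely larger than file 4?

Directly above file 4: file 20, file 18, file 6, file 1, file 14.
One step further: file 7 (6 so far).
No other element is forced above file 4 by the given relations, so the count is 6.

6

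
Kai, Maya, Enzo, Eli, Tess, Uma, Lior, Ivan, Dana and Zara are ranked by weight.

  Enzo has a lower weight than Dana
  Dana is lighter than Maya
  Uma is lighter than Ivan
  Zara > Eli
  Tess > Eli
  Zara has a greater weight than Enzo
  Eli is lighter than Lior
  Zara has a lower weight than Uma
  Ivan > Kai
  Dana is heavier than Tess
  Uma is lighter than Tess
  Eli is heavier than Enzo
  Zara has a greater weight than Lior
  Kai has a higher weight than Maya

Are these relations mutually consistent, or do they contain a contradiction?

consistent

The single ordering Enzo < Eli < Lior < Zara < Uma < Tess < Dana < Maya < Kai < Ivan satisfies every listed relation, so no contradiction arises.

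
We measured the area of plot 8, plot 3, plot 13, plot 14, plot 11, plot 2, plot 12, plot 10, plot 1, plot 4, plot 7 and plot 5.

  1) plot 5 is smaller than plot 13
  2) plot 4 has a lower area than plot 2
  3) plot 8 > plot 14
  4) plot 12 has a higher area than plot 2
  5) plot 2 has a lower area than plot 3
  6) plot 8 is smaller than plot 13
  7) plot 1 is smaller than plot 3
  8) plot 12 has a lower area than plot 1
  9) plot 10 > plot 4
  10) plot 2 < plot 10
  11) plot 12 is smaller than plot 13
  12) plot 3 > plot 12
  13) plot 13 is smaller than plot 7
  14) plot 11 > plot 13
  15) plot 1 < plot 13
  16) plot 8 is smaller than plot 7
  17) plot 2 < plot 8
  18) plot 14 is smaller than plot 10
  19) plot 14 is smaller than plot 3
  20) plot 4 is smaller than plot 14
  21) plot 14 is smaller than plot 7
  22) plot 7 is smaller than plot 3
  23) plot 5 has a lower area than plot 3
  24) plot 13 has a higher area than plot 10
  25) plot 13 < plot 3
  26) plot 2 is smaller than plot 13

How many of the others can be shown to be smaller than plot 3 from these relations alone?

10

The elements the relations force below plot 3 are plot 4, plot 14, plot 2, plot 8, plot 5, plot 12, plot 10, plot 1, plot 13, plot 7 — no chain reaches any other.
That is 10.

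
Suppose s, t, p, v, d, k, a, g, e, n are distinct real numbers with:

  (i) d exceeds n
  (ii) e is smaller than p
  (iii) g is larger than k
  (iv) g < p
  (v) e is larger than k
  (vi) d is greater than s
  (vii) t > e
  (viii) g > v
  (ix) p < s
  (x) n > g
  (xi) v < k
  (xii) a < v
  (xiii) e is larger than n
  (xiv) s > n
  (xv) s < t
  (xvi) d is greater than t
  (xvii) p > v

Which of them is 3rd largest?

Piecing the relations together gives one ordering: a < v < k < g < n < e < p < s < t < d.
Counting 3 from the largest end gives s.

s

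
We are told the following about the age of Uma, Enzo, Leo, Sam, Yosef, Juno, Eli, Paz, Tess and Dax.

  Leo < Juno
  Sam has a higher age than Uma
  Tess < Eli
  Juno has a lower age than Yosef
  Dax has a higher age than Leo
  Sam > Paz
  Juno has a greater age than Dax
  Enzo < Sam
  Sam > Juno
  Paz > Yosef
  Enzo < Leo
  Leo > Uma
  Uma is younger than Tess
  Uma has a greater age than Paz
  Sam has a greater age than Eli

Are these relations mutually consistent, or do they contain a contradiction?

inconsistent

Chaining the given relations yields Leo < Dax < Juno < Yosef < Paz < Uma, so Leo < Uma. But one relation states Uma < Leo. These cannot both hold.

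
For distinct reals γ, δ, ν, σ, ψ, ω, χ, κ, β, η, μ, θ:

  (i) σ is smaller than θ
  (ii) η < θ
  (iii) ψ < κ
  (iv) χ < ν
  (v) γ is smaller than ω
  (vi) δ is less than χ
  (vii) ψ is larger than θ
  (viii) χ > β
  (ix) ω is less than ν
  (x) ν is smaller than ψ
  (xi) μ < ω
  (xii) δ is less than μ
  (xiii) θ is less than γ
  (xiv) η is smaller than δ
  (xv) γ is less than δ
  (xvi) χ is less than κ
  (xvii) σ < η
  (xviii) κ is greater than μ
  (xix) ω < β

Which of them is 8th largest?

Chaining the given pairs: σ < η < θ < γ < δ < μ < ω < β < χ < ν < ψ < κ.
Counting 8 from the largest end gives δ.

δ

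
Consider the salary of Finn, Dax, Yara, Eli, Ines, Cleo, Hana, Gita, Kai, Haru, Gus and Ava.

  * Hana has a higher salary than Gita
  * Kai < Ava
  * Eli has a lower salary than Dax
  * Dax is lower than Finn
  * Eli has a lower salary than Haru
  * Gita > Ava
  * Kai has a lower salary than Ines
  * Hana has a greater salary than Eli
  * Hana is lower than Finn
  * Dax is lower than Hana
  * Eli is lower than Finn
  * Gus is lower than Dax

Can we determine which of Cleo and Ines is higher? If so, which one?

Following every chain through Cleo: nothing is chained to Cleo.
Ines is not reached, and no chain runs the other way from Ines to Cleo.
So the given relations leave the order of Cleo and Ines undetermined.

undetermined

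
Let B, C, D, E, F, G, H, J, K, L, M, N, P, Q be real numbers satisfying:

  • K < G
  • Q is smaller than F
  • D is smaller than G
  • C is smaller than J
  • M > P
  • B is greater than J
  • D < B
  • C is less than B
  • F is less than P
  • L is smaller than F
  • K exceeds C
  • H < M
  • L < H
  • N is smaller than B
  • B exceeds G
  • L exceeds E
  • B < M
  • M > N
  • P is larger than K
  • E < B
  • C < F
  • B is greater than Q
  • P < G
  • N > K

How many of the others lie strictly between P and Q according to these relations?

Chaining upward from Q reaches: F, G, B, M.
Chaining downward from P reaches: E, C, L, F, K.
Strictly between Q and P are those in both lists: F — 1 element.

1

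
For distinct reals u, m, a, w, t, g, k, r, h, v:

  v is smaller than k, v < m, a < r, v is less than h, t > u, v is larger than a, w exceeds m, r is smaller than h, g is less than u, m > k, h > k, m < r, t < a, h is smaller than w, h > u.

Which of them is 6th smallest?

The consecutive relations fix a unique order: g < u < t < a < v < k < m < r < h < w.
Counting 6 from the smallest end gives k.

k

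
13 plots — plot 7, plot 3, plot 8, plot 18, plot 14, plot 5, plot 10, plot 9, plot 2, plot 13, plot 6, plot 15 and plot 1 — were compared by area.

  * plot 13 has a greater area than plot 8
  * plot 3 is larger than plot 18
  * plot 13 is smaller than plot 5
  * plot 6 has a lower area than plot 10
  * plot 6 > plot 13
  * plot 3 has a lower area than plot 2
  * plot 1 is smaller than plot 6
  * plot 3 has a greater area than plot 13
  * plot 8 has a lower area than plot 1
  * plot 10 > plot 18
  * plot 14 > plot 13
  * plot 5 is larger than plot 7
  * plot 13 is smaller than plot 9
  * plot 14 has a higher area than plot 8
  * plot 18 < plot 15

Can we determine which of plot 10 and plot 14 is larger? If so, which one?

undetermined

Following every chain through plot 14: below plot 14 we get plot 8, plot 13.
plot 10 is not reached, and no chain runs the other way from plot 10 to plot 14.
So the given relations leave the order of plot 14 and plot 10 undetermined.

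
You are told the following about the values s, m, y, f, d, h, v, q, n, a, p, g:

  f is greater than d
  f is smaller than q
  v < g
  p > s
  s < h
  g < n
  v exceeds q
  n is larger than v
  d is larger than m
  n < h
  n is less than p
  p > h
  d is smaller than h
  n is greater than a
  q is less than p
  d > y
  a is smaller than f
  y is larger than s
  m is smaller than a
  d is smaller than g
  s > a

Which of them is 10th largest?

Chaining the given pairs: m < a < s < y < d < f < q < v < g < n < h < p.
The 10th largest is s.

s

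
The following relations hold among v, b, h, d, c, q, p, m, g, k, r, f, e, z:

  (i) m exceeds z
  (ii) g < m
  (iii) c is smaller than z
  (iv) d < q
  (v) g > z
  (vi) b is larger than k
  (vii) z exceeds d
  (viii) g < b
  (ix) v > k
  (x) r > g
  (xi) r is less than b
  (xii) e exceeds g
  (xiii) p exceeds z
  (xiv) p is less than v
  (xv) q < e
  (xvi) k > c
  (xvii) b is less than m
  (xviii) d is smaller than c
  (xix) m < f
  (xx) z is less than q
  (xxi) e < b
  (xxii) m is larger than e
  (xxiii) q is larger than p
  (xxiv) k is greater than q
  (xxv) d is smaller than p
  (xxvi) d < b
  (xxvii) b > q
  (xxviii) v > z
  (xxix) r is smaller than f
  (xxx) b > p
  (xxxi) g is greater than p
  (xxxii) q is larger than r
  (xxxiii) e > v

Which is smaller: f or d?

The relevant relations are d < c; c < z; z < p; p < g; g < r; r < q; q < k; k < v; v < e; e < b; b < m; m < f.
Together: d < c < z < p < g < r < q < k < v < e < b < m < f.
So d < f; d is the smaller of the two.

d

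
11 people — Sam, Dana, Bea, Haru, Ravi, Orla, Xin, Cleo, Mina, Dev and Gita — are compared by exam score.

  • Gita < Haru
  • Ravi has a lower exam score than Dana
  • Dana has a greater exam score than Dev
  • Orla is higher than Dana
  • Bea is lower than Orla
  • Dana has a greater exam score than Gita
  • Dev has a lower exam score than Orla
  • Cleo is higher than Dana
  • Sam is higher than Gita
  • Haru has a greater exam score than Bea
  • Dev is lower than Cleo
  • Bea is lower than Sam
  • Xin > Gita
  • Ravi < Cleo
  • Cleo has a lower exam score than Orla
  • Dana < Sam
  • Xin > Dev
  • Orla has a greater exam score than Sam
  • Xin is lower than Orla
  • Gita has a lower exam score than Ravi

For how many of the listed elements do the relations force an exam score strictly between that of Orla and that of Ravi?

The relations place Ravi below Orla. An element lies strictly between them when it is forced above Ravi and also forced below Orla.
Above Ravi: {Dana, Cleo, Sam}. Below Orla: {Bea, Dev, Gita, Dana, Cleo, Xin, Sam}.
Intersection: {Dana, Cleo, Sam} — 3.

3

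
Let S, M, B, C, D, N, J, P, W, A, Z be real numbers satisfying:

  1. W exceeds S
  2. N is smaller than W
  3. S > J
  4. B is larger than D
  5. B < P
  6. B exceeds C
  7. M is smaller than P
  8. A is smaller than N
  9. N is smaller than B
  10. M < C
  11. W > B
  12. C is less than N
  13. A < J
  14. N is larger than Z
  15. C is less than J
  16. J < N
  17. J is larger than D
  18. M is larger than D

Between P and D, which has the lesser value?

D

The relevant relations are D < M; M < C; C < J; J < N; N < B; B < P.
Chaining these gives D < M < C < J < N < B < P.
So D < P; D is the smaller of the two.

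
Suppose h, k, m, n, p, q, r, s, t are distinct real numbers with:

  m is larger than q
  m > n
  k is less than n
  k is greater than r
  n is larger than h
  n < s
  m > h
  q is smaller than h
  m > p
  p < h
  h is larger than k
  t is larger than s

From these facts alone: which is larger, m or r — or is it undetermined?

m

r < k and k < h give r < h.
With h < n: r < k < h < n.
With n < m: r < k < h < n < m.
So m is larger.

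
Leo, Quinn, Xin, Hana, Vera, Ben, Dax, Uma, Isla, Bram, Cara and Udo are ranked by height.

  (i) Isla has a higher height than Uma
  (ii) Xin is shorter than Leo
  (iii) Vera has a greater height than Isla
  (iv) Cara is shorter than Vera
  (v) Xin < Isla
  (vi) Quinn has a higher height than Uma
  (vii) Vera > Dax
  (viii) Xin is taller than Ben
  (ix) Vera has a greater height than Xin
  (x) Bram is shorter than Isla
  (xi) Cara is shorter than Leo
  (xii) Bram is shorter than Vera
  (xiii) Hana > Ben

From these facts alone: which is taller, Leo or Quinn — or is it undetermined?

undetermined

Following every chain through Quinn: below Quinn we get Uma.
Leo is not reached, and no chain runs the other way from Leo to Quinn.
So the given relations leave the order of Quinn and Leo undetermined.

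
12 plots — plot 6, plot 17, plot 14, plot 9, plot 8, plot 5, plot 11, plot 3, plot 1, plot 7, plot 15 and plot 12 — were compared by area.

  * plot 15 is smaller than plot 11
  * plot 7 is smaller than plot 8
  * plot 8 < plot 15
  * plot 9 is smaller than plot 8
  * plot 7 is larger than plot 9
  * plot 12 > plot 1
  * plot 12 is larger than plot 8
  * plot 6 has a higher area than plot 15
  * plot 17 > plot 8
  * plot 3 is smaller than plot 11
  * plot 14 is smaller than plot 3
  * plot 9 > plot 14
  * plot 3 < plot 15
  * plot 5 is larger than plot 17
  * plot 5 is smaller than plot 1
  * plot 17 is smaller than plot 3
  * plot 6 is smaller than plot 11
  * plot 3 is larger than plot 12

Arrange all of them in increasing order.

plot 14 < plot 9 < plot 7 < plot 8 < plot 17 < plot 5 < plot 1 < plot 12 < plot 3 < plot 15 < plot 6 < plot 11

The consecutive links are each given: plot 14 < plot 9; plot 9 < plot 7; plot 7 < plot 8; plot 8 < plot 17; plot 17 < plot 5; plot 5 < plot 1; plot 1 < plot 12; plot 12 < plot 3; plot 3 < plot 15; plot 15 < plot 6; plot 6 < plot 11.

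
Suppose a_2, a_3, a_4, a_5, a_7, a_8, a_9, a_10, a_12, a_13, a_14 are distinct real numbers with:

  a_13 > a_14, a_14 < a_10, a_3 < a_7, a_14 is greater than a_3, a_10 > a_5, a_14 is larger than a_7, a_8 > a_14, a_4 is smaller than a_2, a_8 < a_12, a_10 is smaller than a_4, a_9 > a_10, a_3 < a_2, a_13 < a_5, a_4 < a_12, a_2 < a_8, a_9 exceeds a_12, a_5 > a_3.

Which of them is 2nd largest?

a_12

The consecutive relations fix a unique order: a_3 < a_7 < a_14 < a_13 < a_5 < a_10 < a_4 < a_2 < a_8 < a_12 < a_9.
Counting 2 from the largest end gives a_12.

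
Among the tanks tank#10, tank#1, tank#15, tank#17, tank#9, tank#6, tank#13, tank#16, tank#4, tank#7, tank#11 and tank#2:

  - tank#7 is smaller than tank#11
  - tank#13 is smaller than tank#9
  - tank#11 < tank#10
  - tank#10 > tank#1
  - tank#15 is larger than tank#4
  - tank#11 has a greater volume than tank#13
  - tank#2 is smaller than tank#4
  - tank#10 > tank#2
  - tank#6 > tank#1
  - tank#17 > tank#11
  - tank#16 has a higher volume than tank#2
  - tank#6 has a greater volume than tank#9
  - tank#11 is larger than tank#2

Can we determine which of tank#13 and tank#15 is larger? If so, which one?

Following every chain through tank#13: above tank#13 we get tank#9, tank#11, tank#10, tank#17, tank#6.
tank#15 is not reached, and no chain runs the other way from tank#15 to tank#13.
So the given relations leave the order of tank#13 and tank#15 undetermined.

undetermined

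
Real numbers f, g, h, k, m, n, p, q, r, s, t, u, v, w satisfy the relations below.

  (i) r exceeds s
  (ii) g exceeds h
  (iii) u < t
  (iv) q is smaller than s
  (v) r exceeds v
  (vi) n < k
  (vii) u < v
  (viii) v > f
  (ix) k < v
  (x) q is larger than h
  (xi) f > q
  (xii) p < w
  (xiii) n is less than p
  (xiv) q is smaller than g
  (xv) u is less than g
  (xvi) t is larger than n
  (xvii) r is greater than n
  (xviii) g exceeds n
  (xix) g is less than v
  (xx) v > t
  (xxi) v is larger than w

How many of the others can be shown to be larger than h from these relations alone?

6

Directly above h: q, g.
One step further: f, v, s (5 so far).
One step further: r (6 so far).
Nothing else is reachable above h; 6 in all.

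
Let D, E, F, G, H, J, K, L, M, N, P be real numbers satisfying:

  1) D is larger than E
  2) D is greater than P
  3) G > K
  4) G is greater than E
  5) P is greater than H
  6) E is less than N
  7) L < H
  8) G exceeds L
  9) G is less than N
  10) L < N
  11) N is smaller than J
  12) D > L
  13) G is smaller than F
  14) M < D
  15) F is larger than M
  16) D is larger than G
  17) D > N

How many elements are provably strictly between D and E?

2

The relations place E below D. An element lies strictly between them when it is forced above E and also forced below D.
Above E: {G, N, F, J}. Below D: {K, L, G, N, H, M, P}.
Intersection: {G, N} — 2.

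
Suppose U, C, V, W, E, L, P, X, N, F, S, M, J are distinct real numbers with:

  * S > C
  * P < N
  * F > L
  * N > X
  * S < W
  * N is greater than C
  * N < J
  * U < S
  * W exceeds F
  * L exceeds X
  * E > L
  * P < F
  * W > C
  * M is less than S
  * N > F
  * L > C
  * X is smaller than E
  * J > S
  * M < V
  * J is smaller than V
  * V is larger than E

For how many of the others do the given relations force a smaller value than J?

The elements the relations force below J are M, P, C, X, L, F, U, S, N — no chain reaches any other.
That is 9.

9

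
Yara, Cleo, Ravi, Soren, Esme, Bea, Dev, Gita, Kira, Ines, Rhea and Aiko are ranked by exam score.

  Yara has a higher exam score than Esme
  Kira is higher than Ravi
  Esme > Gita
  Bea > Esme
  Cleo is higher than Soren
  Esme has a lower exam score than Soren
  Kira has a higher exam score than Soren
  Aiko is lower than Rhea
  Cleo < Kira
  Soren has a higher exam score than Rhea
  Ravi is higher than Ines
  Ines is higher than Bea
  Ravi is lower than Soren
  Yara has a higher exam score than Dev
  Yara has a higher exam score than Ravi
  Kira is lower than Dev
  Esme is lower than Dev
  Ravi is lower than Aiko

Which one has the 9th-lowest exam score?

Cleo

The consecutive relations fix a unique order: Gita < Esme < Bea < Ines < Ravi < Aiko < Rhea < Soren < Cleo < Kira < Dev < Yara.
Counting 9 from the smallest end gives Cleo.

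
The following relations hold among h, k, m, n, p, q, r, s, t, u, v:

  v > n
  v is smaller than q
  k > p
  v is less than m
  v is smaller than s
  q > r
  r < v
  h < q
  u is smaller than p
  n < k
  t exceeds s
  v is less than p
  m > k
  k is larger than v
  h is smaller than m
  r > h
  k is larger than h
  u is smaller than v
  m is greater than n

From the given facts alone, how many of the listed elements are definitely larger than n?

Directly above n: v, k, m.
One step further: s, p, q (6 so far).
One step further: t (7 so far).
No other element is forced above n by the given relations, so the count is 7.

7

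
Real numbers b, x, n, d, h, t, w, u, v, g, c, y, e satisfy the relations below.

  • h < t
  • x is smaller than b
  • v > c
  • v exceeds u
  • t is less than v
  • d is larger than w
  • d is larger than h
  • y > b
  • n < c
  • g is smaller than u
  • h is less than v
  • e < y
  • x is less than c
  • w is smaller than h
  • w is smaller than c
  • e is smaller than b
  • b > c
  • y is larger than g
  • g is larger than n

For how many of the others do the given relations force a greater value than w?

From w the given relations immediately reach h, d, c.
From those, t, b, v — 6 in total.
From those, y — 7 in total.
Nothing else is reachable above w; 7 in all.

7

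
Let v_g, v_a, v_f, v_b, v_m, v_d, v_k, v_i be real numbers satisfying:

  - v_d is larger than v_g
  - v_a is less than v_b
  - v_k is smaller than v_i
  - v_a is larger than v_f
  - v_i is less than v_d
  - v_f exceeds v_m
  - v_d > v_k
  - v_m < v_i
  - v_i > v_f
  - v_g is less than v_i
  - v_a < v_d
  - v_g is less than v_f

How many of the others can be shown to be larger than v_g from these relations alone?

From v_g the given relations immediately reach v_f, v_i, v_d.
From those, v_a — 4 in total.
From those, v_b — 5 in total.
No other element is forced above v_g by the given relations, so the count is 5.

5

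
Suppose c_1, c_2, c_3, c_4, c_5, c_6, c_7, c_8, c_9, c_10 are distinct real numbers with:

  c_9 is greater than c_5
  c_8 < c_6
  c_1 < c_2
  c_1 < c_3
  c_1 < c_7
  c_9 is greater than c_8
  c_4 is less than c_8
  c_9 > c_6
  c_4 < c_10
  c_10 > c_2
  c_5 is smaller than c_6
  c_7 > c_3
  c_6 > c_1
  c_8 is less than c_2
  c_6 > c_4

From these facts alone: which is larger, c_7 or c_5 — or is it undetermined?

undetermined

Following every chain through c_5: above c_5 we get c_6, c_9.
c_7 is not reached, and no chain runs the other way from c_7 to c_5.
So the given relations leave the order of c_5 and c_7 undetermined.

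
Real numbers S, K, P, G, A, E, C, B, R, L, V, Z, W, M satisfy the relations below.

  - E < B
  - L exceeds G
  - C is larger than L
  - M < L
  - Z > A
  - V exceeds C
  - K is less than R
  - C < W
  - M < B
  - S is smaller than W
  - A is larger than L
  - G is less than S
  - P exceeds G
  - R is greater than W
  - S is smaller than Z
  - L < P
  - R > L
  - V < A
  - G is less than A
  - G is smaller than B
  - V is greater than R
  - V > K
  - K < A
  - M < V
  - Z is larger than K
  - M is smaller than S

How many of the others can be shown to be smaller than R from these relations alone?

From R the given relations immediately reach L, K, W.
From those, G, M, S, C — 7 in total.
No other element is forced below R by the given relations, so the count is 7.

7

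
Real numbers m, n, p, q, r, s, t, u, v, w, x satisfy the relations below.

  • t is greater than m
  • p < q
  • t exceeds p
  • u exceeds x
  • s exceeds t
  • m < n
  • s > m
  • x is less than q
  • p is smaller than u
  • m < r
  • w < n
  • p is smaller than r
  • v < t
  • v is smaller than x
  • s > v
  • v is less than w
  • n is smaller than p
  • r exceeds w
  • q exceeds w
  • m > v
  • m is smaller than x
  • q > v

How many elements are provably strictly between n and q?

1

Chaining upward from n reaches: p, t, u, r, s.
Chaining downward from q reaches: v, w, m, x, p.
Strictly between n and q are those in both lists: p — 1 element.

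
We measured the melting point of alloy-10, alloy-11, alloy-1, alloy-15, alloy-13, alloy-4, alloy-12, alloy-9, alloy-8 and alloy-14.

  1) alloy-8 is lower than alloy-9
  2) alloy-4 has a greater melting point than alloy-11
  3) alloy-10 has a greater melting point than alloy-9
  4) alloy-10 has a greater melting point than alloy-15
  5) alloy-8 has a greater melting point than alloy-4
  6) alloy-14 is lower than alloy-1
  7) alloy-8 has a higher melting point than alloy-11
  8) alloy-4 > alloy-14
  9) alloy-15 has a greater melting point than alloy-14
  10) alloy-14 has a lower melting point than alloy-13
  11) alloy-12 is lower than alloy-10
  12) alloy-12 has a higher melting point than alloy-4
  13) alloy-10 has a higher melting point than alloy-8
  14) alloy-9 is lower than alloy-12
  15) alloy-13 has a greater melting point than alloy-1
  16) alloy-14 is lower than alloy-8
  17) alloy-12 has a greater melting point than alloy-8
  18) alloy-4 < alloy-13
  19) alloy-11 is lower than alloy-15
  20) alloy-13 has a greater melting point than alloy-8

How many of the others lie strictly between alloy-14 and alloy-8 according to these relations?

1

Chaining upward from alloy-14 reaches: alloy-1, alloy-4, alloy-13, alloy-15, alloy-9, alloy-12, alloy-10.
Chaining downward from alloy-8 reaches: alloy-11, alloy-4.
Strictly between alloy-14 and alloy-8 are those in both lists: alloy-4 — 1 element.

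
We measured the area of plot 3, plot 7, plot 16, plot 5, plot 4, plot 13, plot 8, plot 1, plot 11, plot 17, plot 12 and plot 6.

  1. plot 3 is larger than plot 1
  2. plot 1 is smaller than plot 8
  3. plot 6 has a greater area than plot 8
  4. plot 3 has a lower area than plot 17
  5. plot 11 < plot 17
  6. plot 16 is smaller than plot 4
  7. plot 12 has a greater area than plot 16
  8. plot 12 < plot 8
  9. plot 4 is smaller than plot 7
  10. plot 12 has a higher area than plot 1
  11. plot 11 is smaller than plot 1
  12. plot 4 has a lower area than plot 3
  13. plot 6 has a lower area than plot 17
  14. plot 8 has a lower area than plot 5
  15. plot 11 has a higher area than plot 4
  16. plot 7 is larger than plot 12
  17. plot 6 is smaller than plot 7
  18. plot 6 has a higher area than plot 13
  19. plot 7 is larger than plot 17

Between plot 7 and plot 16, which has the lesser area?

plot 16

plot 16 < plot 4 and plot 4 < plot 11 give plot 16 < plot 11.
Then plot 11 < plot 1 extends the chain to plot 1.
With plot 1 < plot 8: plot 16 < plot 4 < plot 11 < plot 1 < plot 8.
Then plot 8 < plot 6 extends the chain to plot 6.
With plot 6 < plot 17: plot 16 < plot 4 < plot 11 < plot 1 < plot 8 < plot 6 < plot 17.
Then plot 17 < plot 7 extends the chain to plot 7.
So plot 16 < plot 7; plot 16 is the smaller of the two.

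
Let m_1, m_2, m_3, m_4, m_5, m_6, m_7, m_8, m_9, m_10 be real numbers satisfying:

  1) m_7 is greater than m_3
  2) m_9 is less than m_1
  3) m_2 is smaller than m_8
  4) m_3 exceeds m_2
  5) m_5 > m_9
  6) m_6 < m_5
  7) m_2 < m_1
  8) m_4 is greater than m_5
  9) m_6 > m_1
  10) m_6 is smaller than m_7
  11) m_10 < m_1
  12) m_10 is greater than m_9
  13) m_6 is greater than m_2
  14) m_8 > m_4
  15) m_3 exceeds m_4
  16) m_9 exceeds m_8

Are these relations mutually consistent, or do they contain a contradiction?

inconsistent

Chaining the given relations yields m_8 < m_9 < m_10 < m_1 < m_6 < m_5 < m_4, so m_8 < m_4. But one relation states m_4 < m_8. These cannot both hold.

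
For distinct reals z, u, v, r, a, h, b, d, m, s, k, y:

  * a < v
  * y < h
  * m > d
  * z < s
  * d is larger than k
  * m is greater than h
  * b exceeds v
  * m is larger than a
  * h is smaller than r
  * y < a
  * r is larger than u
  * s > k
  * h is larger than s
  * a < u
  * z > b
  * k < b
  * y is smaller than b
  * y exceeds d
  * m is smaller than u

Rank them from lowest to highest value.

k < d < y < a < v < b < z < s < h < m < u < r

Nothing is placed below k, so it is least; from there k < d; d < y; y < a; a < v; v < b; b < z; z < s; s < h; h < m; m < u; u < r, each given directly.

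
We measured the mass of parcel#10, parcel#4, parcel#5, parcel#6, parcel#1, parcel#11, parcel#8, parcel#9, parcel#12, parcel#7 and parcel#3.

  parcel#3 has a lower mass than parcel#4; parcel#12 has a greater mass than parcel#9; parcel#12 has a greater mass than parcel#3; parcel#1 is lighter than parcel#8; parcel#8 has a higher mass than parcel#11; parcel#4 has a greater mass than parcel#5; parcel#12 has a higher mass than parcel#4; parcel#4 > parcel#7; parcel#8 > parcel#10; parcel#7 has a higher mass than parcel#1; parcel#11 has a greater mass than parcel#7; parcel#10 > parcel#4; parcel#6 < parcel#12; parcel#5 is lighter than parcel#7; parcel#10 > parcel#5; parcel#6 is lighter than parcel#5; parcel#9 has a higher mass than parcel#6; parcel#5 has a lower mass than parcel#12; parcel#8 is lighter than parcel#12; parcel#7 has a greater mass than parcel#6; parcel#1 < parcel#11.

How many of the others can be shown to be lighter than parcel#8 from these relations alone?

From parcel#8 the given relations immediately reach parcel#1, parcel#11, parcel#10.
From those, parcel#5, parcel#7, parcel#4 — 6 in total.
From those, parcel#6, parcel#3 — 8 in total.
No other element is forced below parcel#8 by the given relations, so the count is 8.

8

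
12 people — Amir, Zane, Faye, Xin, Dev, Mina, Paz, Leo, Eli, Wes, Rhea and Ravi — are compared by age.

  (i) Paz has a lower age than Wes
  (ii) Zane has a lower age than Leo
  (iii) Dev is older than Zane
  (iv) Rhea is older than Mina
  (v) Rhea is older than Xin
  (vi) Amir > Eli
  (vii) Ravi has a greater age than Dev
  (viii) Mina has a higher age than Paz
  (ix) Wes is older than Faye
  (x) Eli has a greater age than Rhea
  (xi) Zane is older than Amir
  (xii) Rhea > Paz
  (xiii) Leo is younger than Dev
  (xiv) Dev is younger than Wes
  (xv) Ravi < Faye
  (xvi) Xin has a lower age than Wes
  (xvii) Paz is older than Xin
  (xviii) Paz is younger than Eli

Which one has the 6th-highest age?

The consecutive relations fix a unique order: Xin < Paz < Mina < Rhea < Eli < Amir < Zane < Leo < Dev < Ravi < Faye < Wes.
Counting 6 from the largest end gives Zane.

Zane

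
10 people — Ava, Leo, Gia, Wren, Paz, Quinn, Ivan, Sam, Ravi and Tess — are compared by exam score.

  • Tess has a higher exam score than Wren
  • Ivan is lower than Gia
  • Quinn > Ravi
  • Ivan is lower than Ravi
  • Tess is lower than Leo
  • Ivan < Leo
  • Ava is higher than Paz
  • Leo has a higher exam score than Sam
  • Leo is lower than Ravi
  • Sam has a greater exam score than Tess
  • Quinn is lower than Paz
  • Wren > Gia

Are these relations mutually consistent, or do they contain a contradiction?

Every relation is compatible with Ivan < Gia < Wren < Tess < Sam < Leo < Ravi < Quinn < Paz < Ava; the set is consistent.

consistent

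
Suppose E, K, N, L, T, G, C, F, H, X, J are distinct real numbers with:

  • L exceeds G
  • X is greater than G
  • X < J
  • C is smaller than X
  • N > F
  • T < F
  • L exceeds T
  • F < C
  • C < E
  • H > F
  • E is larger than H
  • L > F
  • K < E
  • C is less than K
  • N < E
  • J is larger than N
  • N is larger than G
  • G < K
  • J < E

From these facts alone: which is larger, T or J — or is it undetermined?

T < F < C < X < J, by transitivity through F, C, X.
So J is larger.

J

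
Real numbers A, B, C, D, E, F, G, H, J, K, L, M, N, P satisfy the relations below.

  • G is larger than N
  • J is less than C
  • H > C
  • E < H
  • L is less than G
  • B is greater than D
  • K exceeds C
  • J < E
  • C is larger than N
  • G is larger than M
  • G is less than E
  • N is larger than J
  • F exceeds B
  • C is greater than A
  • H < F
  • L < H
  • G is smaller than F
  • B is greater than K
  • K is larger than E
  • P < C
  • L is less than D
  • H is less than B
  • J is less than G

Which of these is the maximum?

Chaining downward from F: directly below it, G, H, B; then L, J, N, M, D, C, E, K; then P, A.
That covers every other element, and nothing is given above F, so F is the maximum.

F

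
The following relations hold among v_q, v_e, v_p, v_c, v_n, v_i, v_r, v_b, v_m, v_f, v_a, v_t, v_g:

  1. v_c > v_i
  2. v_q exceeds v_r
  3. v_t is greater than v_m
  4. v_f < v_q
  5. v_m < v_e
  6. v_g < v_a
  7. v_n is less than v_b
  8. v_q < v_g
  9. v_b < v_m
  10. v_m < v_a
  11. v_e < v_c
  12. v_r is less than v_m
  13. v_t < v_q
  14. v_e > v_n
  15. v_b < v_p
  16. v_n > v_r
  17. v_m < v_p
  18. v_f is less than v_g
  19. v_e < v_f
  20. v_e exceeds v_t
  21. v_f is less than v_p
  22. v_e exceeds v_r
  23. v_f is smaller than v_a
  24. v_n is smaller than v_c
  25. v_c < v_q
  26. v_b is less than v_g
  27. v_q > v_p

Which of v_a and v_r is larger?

v_a

Chaining the given relations: v_r < v_n < v_b < v_m < v_t < v_e < v_f < v_p < v_q < v_g < v_a.
So v_r < v_a; v_a is the larger of the two.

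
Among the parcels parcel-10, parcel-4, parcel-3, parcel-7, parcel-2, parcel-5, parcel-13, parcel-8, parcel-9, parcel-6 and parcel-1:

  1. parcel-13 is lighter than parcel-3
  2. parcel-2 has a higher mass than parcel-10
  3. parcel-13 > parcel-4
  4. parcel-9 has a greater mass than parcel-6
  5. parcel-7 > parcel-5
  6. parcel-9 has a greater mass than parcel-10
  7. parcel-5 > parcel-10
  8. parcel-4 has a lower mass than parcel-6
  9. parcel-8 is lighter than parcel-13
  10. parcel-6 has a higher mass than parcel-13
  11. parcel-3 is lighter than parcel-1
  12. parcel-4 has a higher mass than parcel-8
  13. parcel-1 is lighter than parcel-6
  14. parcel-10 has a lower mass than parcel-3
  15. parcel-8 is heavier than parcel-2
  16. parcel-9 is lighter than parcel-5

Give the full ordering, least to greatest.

Nothing is placed below parcel-10, so it is least; from there parcel-10 < parcel-2; parcel-2 < parcel-8; parcel-8 < parcel-4; parcel-4 < parcel-13; parcel-13 < parcel-3; parcel-3 < parcel-1; parcel-1 < parcel-6; parcel-6 < parcel-9; parcel-9 < parcel-5; parcel-5 < parcel-7, each given directly.

parcel-10 < parcel-2 < parcel-8 < parcel-4 < parcel-13 < parcel-3 < parcel-1 < parcel-6 < parcel-9 < parcel-5 < parcel-7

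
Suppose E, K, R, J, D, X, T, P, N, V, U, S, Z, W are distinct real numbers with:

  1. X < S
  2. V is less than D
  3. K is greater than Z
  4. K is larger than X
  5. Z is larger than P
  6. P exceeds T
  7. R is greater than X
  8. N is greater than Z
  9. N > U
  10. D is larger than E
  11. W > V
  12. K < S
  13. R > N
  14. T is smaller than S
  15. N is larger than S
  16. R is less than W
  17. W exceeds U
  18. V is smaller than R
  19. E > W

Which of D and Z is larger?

D

Link the given pairs in sequence: Z < K; K < S; S < N; N < R; R < W; W < E; E < D.
Chaining these gives Z < K < S < N < R < W < E < D.
So Z < D; D is the larger of the two.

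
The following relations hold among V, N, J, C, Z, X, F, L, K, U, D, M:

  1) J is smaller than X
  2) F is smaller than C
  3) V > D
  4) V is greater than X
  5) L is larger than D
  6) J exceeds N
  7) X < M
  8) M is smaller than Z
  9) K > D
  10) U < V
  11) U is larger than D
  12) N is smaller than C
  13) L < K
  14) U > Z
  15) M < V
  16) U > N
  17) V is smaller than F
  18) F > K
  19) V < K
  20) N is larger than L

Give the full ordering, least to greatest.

D < L < N < J < X < M < Z < U < V < K < F < C

The consecutive links are each given: D < L; L < N; N < J; J < X; X < M; M < Z; Z < U; U < V; V < K; K < F; F < C.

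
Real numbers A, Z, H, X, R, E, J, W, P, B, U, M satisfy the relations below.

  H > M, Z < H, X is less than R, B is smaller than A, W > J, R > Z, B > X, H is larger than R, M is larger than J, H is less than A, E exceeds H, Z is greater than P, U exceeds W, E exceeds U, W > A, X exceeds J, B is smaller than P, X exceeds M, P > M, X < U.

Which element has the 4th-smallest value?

Piecing the relations together gives one ordering: J < M < X < B < P < Z < R < H < A < W < U < E.
The 4th smallest is B.

B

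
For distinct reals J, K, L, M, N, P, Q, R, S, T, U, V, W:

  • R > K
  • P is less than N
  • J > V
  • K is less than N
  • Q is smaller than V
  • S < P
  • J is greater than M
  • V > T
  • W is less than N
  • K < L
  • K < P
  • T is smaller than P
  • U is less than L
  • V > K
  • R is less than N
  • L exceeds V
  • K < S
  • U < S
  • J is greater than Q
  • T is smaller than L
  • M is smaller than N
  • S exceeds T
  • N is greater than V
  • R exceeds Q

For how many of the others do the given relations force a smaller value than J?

Directly below J: M, Q, V.
One step further: T, K (5 so far).
No other element is forced below J by the given relations, so the count is 5.

5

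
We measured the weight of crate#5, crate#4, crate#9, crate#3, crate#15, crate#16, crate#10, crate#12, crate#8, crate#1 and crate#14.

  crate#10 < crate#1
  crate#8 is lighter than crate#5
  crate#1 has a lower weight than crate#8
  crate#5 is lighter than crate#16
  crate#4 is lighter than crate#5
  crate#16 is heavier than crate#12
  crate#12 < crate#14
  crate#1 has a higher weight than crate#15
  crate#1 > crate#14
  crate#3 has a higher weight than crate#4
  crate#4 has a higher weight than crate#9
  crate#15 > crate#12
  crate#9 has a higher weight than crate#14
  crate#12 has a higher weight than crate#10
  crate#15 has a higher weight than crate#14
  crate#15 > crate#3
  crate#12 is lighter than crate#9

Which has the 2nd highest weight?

crate#5

Piecing the relations together gives one ordering: crate#10 < crate#12 < crate#14 < crate#9 < crate#4 < crate#3 < crate#15 < crate#1 < crate#8 < crate#5 < crate#16.
The 2nd largest is crate#5.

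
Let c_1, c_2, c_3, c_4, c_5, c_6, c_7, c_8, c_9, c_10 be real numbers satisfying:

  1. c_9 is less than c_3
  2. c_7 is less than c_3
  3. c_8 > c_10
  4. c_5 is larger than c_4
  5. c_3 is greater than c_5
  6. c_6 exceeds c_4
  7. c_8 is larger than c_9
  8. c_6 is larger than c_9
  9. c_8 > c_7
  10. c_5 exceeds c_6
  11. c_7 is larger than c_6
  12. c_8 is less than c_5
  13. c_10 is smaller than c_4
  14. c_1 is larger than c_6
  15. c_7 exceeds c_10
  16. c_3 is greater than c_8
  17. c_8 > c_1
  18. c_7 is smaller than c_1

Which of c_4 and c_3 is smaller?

c_4

Chaining the given relations: c_4 < c_6 < c_7 < c_1 < c_8 < c_3.
So c_4 < c_3; c_4 is the smaller of the two.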